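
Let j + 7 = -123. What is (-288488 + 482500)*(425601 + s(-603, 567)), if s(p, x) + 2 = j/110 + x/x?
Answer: 908284057044/11 ≈ 8.2571e+10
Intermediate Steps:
j = -130 (j = -7 - 123 = -130)
s(p, x) = -24/11 (s(p, x) = -2 + (-130/110 + x/x) = -2 + (-130*1/110 + 1) = -2 + (-13/11 + 1) = -2 - 2/11 = -24/11)
(-288488 + 482500)*(425601 + s(-603, 567)) = (-288488 + 482500)*(425601 - 24/11) = 194012*(4681587/11) = 908284057044/11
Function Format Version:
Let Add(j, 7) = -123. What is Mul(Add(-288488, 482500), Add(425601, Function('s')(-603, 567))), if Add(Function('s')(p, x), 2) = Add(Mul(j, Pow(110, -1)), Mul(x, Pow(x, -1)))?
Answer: Rational(908284057044, 11) ≈ 8.2571e+10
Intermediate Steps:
j = -130 (j = Add(-7, -123) = -130)
Function('s')(p, x) = Rational(-24, 11) (Function('s')(p, x) = Add(-2, Add(Mul(-130, Pow(110, -1)), Mul(x, Pow(x, -1)))) = Add(-2, Add(Mul(-130, Rational(1, 110)), 1)) = Add(-2, Add(Rational(-13, 11), 1)) = Add(-2, Rational(-2, 11)) = Rational(-24, 11))
Mul(Add(-288488, 482500), Add(425601, Function('s')(-603, 567))) = Mul(Add(-288488, 482500), Add(425601, Rational(-24, 11))) = Mul(194012, Rational(4681587, 11)) = Rational(908284057044, 11)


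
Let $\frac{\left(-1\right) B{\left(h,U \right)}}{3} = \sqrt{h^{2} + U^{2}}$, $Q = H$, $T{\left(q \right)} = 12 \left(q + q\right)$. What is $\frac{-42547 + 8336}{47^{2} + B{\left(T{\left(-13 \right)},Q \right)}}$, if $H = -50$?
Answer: $- \frac{75572099}{3981085} - \frac{205266 \sqrt{24961}}{3981085} \approx -27.129$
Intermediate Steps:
$T{\left(q \right)} = 24 q$ ($T{\left(q \right)} = 12 \cdot 2 q = 24 q$)
$Q = -50$
$B{\left(h,U \right)} = - 3 \sqrt{U^{2} + h^{2}}$ ($B{\left(h,U \right)} = - 3 \sqrt{h^{2} + U^{2}} = - 3 \sqrt{U^{2} + h^{2}}$)
$\frac{-42547 + 8336}{47^{2} + B{\left(T{\left(-13 \right)},Q \right)}} = \frac{-42547 + 8336}{47^{2} - 3 \sqrt{\left(-50\right)^{2} + \left(24 \left(-13\right)\right)^{2}}} = - \frac{34211}{2209 - 3 \sqrt{2500 + \left(-312\right)^{2}}} = - \frac{34211}{2209 - 3 \sqrt{2500 + 97344}} = - \frac{34211}{2209 - 3 \sqrt{99844}} = - \frac{34211}{2209 - 3 \cdot 2 \sqrt{24961}} = - \frac{34211}{2209 - 6 \sqrt{24961}}$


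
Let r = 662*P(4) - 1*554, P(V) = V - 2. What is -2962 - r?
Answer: -3732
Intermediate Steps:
P(V) = -2 + V
r = 770 (r = 662*(-2 + 4) - 1*554 = 662*2 - 554 = 1324 - 554 = 770)
-2962 - r = -2962 - 1*770 = -2962 - 770 = -3732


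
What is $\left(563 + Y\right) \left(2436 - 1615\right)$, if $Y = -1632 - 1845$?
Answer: $-2392394$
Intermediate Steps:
$Y = -3477$
$\left(563 + Y\right) \left(2436 - 1615\right) = \left(563 - 3477\right) \left(2436 - 1615\right) = \left(-2914\right) 821 = -2392394$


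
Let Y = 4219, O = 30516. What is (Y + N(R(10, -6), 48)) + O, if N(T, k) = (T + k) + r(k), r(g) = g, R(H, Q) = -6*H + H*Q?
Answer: 34711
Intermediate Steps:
N(T, k) = T + 2*k (N(T, k) = (T + k) + k = T + 2*k)
(Y + N(R(10, -6), 48)) + O = (4219 + (10*(-6 - 6) + 2*48)) + 30516 = (4219 + (10*(-12) + 96)) + 30516 = (4219 + (-120 + 96)) + 30516 = (4219 - 24) + 30516 = 4195 + 30516 = 34711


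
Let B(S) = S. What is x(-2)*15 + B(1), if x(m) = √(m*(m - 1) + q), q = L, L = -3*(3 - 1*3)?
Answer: 1 + 15*√6 ≈ 37.742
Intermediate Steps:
L = 0 (L = -3*(3 - 3) = -3*0 = 0)
q = 0
x(m) = √(m*(-1 + m)) (x(m) = √(m*(m - 1) + 0) = √(m*(-1 + m) + 0) = √(m*(-1 + m)))
x(-2)*15 + B(1) = √(-2*(-1 - 2))*15 + 1 = √(-2*(-3))*15 + 1 = √6*15 + 1 = 15*√6 + 1 = 1 + 15*√6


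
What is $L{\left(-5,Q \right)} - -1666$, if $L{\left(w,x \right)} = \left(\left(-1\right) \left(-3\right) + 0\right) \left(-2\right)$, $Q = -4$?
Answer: $1660$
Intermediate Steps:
$L{\left(w,x \right)} = -6$ ($L{\left(w,x \right)} = \left(3 + 0\right) \left(-2\right) = 3 \left(-2\right) = -6$)
$L{\left(-5,Q \right)} - -1666 = -6 - -1666 = -6 + 1666 = 1660$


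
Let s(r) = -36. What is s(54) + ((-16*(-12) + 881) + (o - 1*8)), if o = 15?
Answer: 1044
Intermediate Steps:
s(54) + ((-16*(-12) + 881) + (o - 1*8)) = -36 + ((-16*(-12) + 881) + (15 - 1*8)) = -36 + ((192 + 881) + (15 - 8)) = -36 + (1073 + 7) = -36 + 1080 = 1044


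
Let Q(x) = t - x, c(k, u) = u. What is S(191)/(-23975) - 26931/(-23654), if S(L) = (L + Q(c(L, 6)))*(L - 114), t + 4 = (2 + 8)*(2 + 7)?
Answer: 21726101/81014950 ≈ 0.26817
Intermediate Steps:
t = 86 (t = -4 + (2 + 8)*(2 + 7) = -4 + 10*9 = -4 + 90 = 86)
Q(x) = 86 - x
S(L) = (-114 + L)*(80 + L) (S(L) = (L + (86 - 1*6))*(L - 114) = (L + (86 - 6))*(-114 + L) = (L + 80)*(-114 + L) = (80 + L)*(-114 + L) = (-114 + L)*(80 + L))
S(191)/(-23975) - 26931/(-23654) = (-9120 + 191**2 - 34*191)/(-23975) - 26931/(-23654) = (-9120 + 36481 - 6494)*(-1/23975) - 26931*(-1/23654) = 20867*(-1/23975) + 26931/23654 = -2981/3425 + 26931/23654 = 21726101/81014950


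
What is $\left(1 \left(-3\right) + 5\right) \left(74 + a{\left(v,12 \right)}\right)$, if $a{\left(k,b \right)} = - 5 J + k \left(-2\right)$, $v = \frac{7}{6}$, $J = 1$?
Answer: $\frac{400}{3} \approx 133.33$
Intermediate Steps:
$v = \frac{7}{6}$ ($v = 7 \cdot \frac{1}{6} = \frac{7}{6} \approx 1.1667$)
$a{\left(k,b \right)} = -5 - 2 k$ ($a{\left(k,b \right)} = \left(-5\right) 1 + k \left(-2\right) = -5 - 2 k$)
$\left(1 \left(-3\right) + 5\right) \left(74 + a{\left(v,12 \right)}\right) = \left(1 \left(-3\right) + 5\right) \left(74 - \frac{22}{3}\right) = \left(-3 + 5\right) \left(74 - \frac{22}{3}\right) = 2 \left(74 - \frac{22}{3}\right) = 2 \cdot \frac{200}{3} = \frac{400}{3}$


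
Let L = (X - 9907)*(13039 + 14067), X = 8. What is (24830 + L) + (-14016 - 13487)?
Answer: -268324967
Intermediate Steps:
L = -268322294 (L = (8 - 9907)*(13039 + 14067) = -9899*27106 = -268322294)
(24830 + L) + (-14016 - 13487) = (24830 - 268322294) + (-14016 - 13487) = -268297464 - 27503 = -268324967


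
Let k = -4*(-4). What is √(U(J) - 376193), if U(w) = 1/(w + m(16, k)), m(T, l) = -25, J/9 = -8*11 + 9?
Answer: I*√12736390254/184 ≈ 613.35*I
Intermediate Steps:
J = -711 (J = 9*(-8*11 + 9) = 9*(-88 + 9) = 9*(-79) = -711)
k = 16
U(w) = 1/(-25 + w) (U(w) = 1/(w - 25) = 1/(-25 + w))
√(U(J) - 376193) = √(1/(-25 - 711) - 376193) = √(1/(-736) - 376193) = √(-1/736 - 376193) = √(-276878049/736) = I*√12736390254/184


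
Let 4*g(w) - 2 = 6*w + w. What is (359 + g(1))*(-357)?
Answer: -515865/4 ≈ -1.2897e+5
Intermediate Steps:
g(w) = 1/2 + 7*w/4 (g(w) = 1/2 + (6*w + w)/4 = 1/2 + (7*w)/4 = 1/2 + 7*w/4)
(359 + g(1))*(-357) = (359 + (1/2 + (7/4)*1))*(-357) = (359 + (1/2 + 7/4))*(-357) = (359 + 9/4)*(-357) = (1445/4)*(-357) = -515865/4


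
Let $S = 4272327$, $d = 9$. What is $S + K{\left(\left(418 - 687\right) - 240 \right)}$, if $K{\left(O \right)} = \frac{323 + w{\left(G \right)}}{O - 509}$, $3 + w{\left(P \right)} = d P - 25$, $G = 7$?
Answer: $\frac{2174614264}{509} \approx 4.2723 \cdot 10^{6}$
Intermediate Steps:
$w{\left(P \right)} = -28 + 9 P$ ($w{\left(P \right)} = -3 + \left(9 P - 25\right) = -3 + \left(-25 + 9 P\right) = -28 + 9 P$)
$K{\left(O \right)} = \frac{358}{-509 + O}$ ($K{\left(O \right)} = \frac{323 + \left(-28 + 9 \cdot 7\right)}{O - 509} = \frac{323 + \left(-28 + 63\right)}{-509 + O} = \frac{323 + 35}{-509 + O} = \frac{358}{-509 + O}$)
$S + K{\left(\left(418 - 687\right) - 240 \right)} = 4272327 + \frac{358}{-509 + \left(\left(418 - 687\right) - 240\right)} = 4272327 + \frac{358}{-509 - 509} = 4272327 + \frac{358}{-1018} = 4272327 + 358 \left(- \frac{1}{1018}\right) = 4272327 - \frac{179}{509} = \frac{2174614264}{509}$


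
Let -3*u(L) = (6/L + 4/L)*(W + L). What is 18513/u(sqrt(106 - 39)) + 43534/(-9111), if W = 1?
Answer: -1028236151/182220 + 1683*sqrt(67)/20 ≈ -4954.0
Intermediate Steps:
u(L) = -10*(1 + L)/(3*L) (u(L) = -(6/L + 4/L)*(1 + L)/3 = -10/L*(1 + L)/3 = -10*(1 + L)/(3*L))
18513/u(sqrt(106 - 39)) + 43534/(-9111) = 18513/((10*(-1 - sqrt(106 - 39))/(3*(sqrt(106 - 39))))) + 43534/(-9111) = 18513/((10*(-1 - sqrt(67))/(3*(sqrt(67))))) + 43534*(-1/9111) = 18513/((10*(sqrt(67)/67)*(-1 - sqrt(67))/3)) - 43534/9111 = 18513/((10*sqrt(67)*(-1 - sqrt(67))/201)) - 43534/9111 = 18513*(3*sqrt(67)/(10*(-1 - sqrt(67)))) - 43534/9111 = 55539*sqrt(67)/(10*(-1 - sqrt(67))) - 43534/9111 = -43534/9111 + 55539*sqrt(67)/(10*(-1 - sqrt(67)))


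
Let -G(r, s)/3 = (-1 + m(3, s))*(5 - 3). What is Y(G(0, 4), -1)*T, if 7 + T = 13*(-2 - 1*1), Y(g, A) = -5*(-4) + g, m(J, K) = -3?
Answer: -2024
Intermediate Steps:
G(r, s) = 24 (G(r, s) = -3*(-1 - 3)*(5 - 3) = -(-12)*2 = -3*(-8) = 24)
Y(g, A) = 20 + g
T = -46 (T = -7 + 13*(-2 - 1*1) = -7 + 13*(-2 - 1) = -7 + 13*(-3) = -7 - 39 = -46)
Y(G(0, 4), -1)*T = (20 + 24)*(-46) = 44*(-46) = -2024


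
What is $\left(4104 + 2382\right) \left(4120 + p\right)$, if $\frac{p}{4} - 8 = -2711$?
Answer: $-43404312$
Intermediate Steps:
$p = -10812$ ($p = 32 + 4 \left(-2711\right) = 32 - 10844 = -10812$)
$\left(4104 + 2382\right) \left(4120 + p\right) = \left(4104 + 2382\right) \left(4120 - 10812\right) = 6486 \left(-6692\right) = -43404312$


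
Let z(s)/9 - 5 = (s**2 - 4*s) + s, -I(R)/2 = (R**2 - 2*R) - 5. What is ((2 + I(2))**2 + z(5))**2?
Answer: 77841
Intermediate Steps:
I(R) = 10 - 2*R**2 + 4*R (I(R) = -2*((R**2 - 2*R) - 5) = -2*(-5 + R**2 - 2*R) = 10 - 2*R**2 + 4*R)
z(s) = 45 - 27*s + 9*s**2 (z(s) = 45 + 9*((s**2 - 4*s) + s) = 45 + 9*(s**2 - 3*s) = 45 + (-27*s + 9*s**2) = 45 - 27*s + 9*s**2)
((2 + I(2))**2 + z(5))**2 = ((2 + (10 - 2*2**2 + 4*2))**2 + (45 - 27*5 + 9*5**2))**2 = ((2 + (10 - 2*4 + 8))**2 + (45 - 135 + 9*25))**2 = ((2 + (10 - 8 + 8))**2 + (45 - 135 + 225))**2 = ((2 + 10)**2 + 135)**2 = (12**2 + 135)**2 = (144 + 135)**2 = 279**2 = 77841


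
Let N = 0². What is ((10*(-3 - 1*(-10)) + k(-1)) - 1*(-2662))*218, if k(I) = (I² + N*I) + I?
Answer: 595576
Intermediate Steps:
N = 0
k(I) = I + I² (k(I) = (I² + 0*I) + I = (I² + 0) + I = I² + I = I + I²)
((10*(-3 - 1*(-10)) + k(-1)) - 1*(-2662))*218 = ((10*(-3 - 1*(-10)) - (1 - 1)) - 1*(-2662))*218 = ((10*(-3 + 10) - 1*0) + 2662)*218 = ((10*7 + 0) + 2662)*218 = ((70 + 0) + 2662)*218 = (70 + 2662)*218 = 2732*218 = 595576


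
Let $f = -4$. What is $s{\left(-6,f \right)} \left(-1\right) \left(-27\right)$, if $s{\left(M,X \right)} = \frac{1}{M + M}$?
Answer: $- \frac{9}{4} \approx -2.25$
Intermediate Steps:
$s{\left(M,X \right)} = \frac{1}{2 M}$
$s{\left(-6,f \right)} \left(-1\right) \left(-27\right) = \frac{1}{2 \left(-6\right)} \left(-1\right) \left(-27\right) = \frac{1}{2} \left(- \frac{1}{6}\right) \left(-1\right) \left(-27\right) = \left(- \frac{1}{12}\right) \left(-1\right) \left(-27\right) = \frac{1}{12} \left(-27\right) = - \frac{9}{4}$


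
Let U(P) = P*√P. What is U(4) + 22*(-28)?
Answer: -608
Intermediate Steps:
U(P) = P^(3/2)
U(4) + 22*(-28) = 4^(3/2) + 22*(-28) = 8 - 616 = -608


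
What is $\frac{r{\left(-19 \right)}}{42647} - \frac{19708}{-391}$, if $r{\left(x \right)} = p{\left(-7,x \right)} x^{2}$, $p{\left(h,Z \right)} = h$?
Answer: $\frac{839499019}{16674977} \approx 50.345$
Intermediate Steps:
$r{\left(x \right)} = - 7 x^{2}$
$\frac{r{\left(-19 \right)}}{42647} - \frac{19708}{-391} = \frac{\left(-7\right) \left(-19\right)^{2}}{42647} - \frac{19708}{-391} = \left(-7\right) 361 \cdot \frac{1}{42647} - - \frac{19708}{391} = \left(-2527\right) \frac{1}{42647} + \frac{19708}{391} = - \frac{2527}{42647} + \frac{19708}{391} = \frac{839499019}{16674977}$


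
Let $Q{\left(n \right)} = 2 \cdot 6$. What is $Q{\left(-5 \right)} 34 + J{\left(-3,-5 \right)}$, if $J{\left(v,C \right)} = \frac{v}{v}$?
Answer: $409$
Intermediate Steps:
$J{\left(v,C \right)} = 1$
$Q{\left(n \right)} = 12$
$Q{\left(-5 \right)} 34 + J{\left(-3,-5 \right)} = 12 \cdot 34 + 1 = 408 + 1 = 409$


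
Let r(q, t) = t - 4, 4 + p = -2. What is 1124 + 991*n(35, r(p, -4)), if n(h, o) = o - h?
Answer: -41489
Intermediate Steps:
p = -6 (p = -4 - 2 = -6)
r(q, t) = -4 + t
1124 + 991*n(35, r(p, -4)) = 1124 + 991*((-4 - 4) - 1*35) = 1124 + 991*(-8 - 35) = 1124 + 991*(-43) = 1124 - 42613 = -41489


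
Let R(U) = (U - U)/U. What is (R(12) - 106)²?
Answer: 11236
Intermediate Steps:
R(U) = 0 (R(U) = 0/U = 0)
(R(12) - 106)² = (0 - 106)² = (-106)² = 11236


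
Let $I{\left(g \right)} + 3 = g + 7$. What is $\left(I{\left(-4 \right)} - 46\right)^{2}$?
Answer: $2116$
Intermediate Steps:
$I{\left(g \right)} = 4 + g$ ($I{\left(g \right)} = -3 + \left(g + 7\right) = -3 + \left(7 + g\right) = 4 + g$)
$\left(I{\left(-4 \right)} - 46\right)^{2} = \left(\left(4 - 4\right) - 46\right)^{2} = \left(0 - 46\right)^{2} = \left(-46\right)^{2} = 2116$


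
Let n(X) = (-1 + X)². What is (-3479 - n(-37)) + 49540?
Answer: 44617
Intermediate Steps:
(-3479 - n(-37)) + 49540 = (-3479 - (-1 - 37)²) + 49540 = (-3479 - 1*(-38)²) + 49540 = (-3479 - 1*1444) + 49540 = (-3479 - 1444) + 49540 = -4923 + 49540 = 44617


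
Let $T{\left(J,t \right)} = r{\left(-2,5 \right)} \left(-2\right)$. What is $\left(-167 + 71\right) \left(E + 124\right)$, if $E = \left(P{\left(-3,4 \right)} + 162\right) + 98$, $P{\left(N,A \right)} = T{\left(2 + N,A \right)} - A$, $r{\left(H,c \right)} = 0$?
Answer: $-36480$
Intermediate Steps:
$T{\left(J,t \right)} = 0$ ($T{\left(J,t \right)} = 0 \left(-2\right) = 0$)
$P{\left(N,A \right)} = - A$ ($P{\left(N,A \right)} = 0 - A = - A$)
$E = 256$ ($E = \left(\left(-1\right) 4 + 162\right) + 98 = \left(-4 + 162\right) + 98 = 158 + 98 = 256$)
$\left(-167 + 71\right) \left(E + 124\right) = \left(-167 + 71\right) \left(256 + 124\right) = \left(-96\right) 380 = -36480$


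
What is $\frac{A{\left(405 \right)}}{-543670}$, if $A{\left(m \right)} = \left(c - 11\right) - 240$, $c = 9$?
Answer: $\frac{121}{271835} \approx 0.00044512$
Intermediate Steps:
$A{\left(m \right)} = -242$ ($A{\left(m \right)} = \left(9 - 11\right) - 240 = -2 - 240 = -242$)
$\frac{A{\left(405 \right)}}{-543670} = - \frac{242}{-543670} = \left(-242\right) \left(- \frac{1}{543670}\right) = \frac{121}{271835}$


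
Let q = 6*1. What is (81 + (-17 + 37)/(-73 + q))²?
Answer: 29235649/4489 ≈ 6512.7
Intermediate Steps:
q = 6
(81 + (-17 + 37)/(-73 + q))² = (81 + (-17 + 37)/(-73 + 6))² = (81 + 20/(-67))² = (81 + 20*(-1/67))² = (81 - 20/67)² = (5407/67)² = 29235649/4489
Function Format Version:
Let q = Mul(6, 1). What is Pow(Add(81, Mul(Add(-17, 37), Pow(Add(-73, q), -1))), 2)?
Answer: Rational(29235649, 4489) ≈ 6512.7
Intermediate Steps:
q = 6
Pow(Add(81, Mul(Add(-17, 37), Pow(Add(-73, q), -1))), 2) = Pow(Add(81, Mul(Add(-17, 37), Pow(Add(-73, 6), -1))), 2) = Pow(Add(81, Mul(20, Pow(-67, -1))), 2) = Pow(Add(81, Mul(20, Rational(-1, 67))), 2) = Pow(Add(81, Rational(-20, 67)), 2) = Pow(Rational(5407, 67), 2) = Rational(29235649, 4489)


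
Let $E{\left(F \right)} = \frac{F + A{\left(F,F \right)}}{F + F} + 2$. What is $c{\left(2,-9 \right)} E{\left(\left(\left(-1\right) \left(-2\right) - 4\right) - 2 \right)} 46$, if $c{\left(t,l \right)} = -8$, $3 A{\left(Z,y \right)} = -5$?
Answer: $- \frac{2990}{3} \approx -996.67$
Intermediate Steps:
$A{\left(Z,y \right)} = - \frac{5}{3}$ ($A{\left(Z,y \right)} = \frac{1}{3} \left(-5\right) = - \frac{5}{3}$)
$E{\left(F \right)} = 2 + \frac{- \frac{5}{3} + F}{2 F}$ ($E{\left(F \right)} = \frac{F - \frac{5}{3}}{F + F} + 2 = \frac{- \frac{5}{3} + F}{2 F} + 2 = 2 + \frac{- \frac{5}{3} + F}{2 F}$)
$c{\left(2,-9 \right)} E{\left(\left(\left(-1\right) \left(-2\right) - 4\right) - 2 \right)} 46 = - 8 \frac{5 \left(-1 + 3 \left(\left(\left(-1\right) \left(-2\right) - 4\right) - 2\right)\right)}{6 \left(\left(\left(-1\right) \left(-2\right) - 4\right) - 2\right)} 46 = - 8 \frac{5 \left(-1 + 3 \left(\left(2 - 4\right) - 2\right)\right)}{6 \left(\left(2 - 4\right) - 2\right)} 46 = - 8 \frac{5 \left(-1 + 3 \left(-2 - 2\right)\right)}{6 \left(-2 - 2\right)} 46 = - 8 \frac{5 \left(-1 + 3 \left(-4\right)\right)}{6 \left(-4\right)} 46 = - 8 \cdot \frac{5}{6} \left(- \frac{1}{4}\right) \left(-1 - 12\right) 46 = - 8 \cdot \frac{5}{6} \left(- \frac{1}{4}\right) \left(-13\right) 46 = \left(-8\right) \frac{65}{24} \cdot 46 = \left(- \frac{65}{3}\right) 46 = - \frac{2990}{3}$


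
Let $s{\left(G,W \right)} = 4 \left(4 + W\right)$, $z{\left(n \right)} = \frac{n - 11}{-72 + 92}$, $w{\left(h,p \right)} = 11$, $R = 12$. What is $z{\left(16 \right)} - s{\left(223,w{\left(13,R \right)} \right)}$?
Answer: $- \frac{239}{4} \approx -59.75$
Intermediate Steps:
$z{\left(n \right)} = - \frac{11}{20} + \frac{n}{20}$ ($z{\left(n \right)} = \frac{-11 + n}{20} = \left(-11 + n\right) \frac{1}{20} = - \frac{11}{20} + \frac{n}{20}$)
$s{\left(G,W \right)} = 16 + 4 W$
$z{\left(16 \right)} - s{\left(223,w{\left(13,R \right)} \right)} = \left(- \frac{11}{20} + \frac{1}{20} \cdot 16\right) - \left(16 + 4 \cdot 11\right) = \left(- \frac{11}{20} + \frac{4}{5}\right) - \left(16 + 44\right) = \frac{1}{4} - 60 = - \frac{239}{4}$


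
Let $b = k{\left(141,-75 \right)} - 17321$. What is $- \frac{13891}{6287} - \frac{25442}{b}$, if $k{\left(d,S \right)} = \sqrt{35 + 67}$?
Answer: $- \frac{1396974594515}{1886206495493} + \frac{25442 \sqrt{102}}{300016939} \approx -0.73977$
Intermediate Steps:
$k{\left(d,S \right)} = \sqrt{102}$
$b = -17321 + \sqrt{102}$ ($b = \sqrt{102} - 17321 = -17321 + \sqrt{102} \approx -17311.0$)
$- \frac{13891}{6287} - \frac{25442}{b} = - \frac{13891}{6287} - \frac{25442}{-17321 + \sqrt{102}}$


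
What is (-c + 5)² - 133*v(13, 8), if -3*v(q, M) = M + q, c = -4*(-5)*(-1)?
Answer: 1556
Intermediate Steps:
c = -20 (c = 20*(-1) = -20)
v(q, M) = -M/3 - q/3 (v(q, M) = -(M + q)/3 = -M/3 - q/3)
(-c + 5)² - 133*v(13, 8) = (-1*(-20) + 5)² - 133*(-⅓*8 - ⅓*13) = (20 + 5)² - 133*(-8/3 - 13/3) = 25² - 133*(-7) = 625 + 931 = 1556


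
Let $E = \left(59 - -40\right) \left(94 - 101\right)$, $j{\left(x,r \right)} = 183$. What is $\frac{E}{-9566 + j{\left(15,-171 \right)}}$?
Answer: $\frac{63}{853} \approx 0.073857$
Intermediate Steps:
$E = -693$ ($E = \left(59 + 40\right) \left(-7\right) = 99 \left(-7\right) = -693$)
$\frac{E}{-9566 + j{\left(15,-171 \right)}} = - \frac{693}{-9566 + 183} = - \frac{693}{-9383} = \left(-693\right) \left(- \frac{1}{9383}\right) = \frac{63}{853}$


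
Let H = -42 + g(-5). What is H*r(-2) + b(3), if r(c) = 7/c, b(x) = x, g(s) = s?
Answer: 335/2 ≈ 167.50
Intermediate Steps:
H = -47 (H = -42 - 5 = -47)
H*r(-2) + b(3) = -329/(-2) + 3 = -329*(-1)/2 + 3 = -47*(-7/2) + 3 = 329/2 + 3 = 335/2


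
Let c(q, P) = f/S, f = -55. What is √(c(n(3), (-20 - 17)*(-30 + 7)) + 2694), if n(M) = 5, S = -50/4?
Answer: 2*√16865/5 ≈ 51.946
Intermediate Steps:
S = -25/2 (S = -50*¼ = -25/2 ≈ -12.500)
c(q, P) = 22/5 (c(q, P) = -55/(-25/2) = -55*(-2/25) = 22/5)
√(c(n(3), (-20 - 17)*(-30 + 7)) + 2694) = √(22/5 + 2694) = √(13492/5) = 2*√16865/5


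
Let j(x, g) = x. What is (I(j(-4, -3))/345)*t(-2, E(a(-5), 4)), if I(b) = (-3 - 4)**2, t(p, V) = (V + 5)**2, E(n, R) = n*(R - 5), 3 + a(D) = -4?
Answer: 2352/115 ≈ 20.452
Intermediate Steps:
a(D) = -7 (a(D) = -3 - 4 = -7)
E(n, R) = n*(-5 + R)
t(p, V) = (5 + V)**2
I(b) = 49 (I(b) = (-7)**2 = 49)
(I(j(-4, -3))/345)*t(-2, E(a(-5), 4)) = (49/345)*(5 - 7*(-5 + 4))**2 = (49*(1/345))*(5 - 7*(-1))**2 = 49*(5 + 7)**2/345 = (49/345)*12**2 = (49/345)*144 = 2352/115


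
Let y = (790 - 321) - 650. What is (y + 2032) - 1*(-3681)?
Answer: 5532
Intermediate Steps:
y = -181 (y = 469 - 650 = -181)
(y + 2032) - 1*(-3681) = (-181 + 2032) - 1*(-3681) = 1851 + 3681 = 5532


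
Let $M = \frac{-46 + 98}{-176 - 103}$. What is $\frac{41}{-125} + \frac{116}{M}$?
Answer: $- \frac{1011908}{1625} \approx -622.71$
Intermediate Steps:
$M = - \frac{52}{279}$ ($M = \frac{52}{-279} = 52 \left(- \frac{1}{279}\right) = - \frac{52}{279} \approx -0.18638$)
$\frac{41}{-125} + \frac{116}{M} = \frac{41}{-125} + \frac{116}{- \frac{52}{279}} = 41 \left(- \frac{1}{125}\right) + 116 \left(- \frac{279}{52}\right) = - \frac{41}{125} - \frac{8091}{13} = - \frac{1011908}{1625}$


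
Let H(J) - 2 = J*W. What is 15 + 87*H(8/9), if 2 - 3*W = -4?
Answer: 1031/3 ≈ 343.67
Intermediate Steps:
W = 2 (W = ⅔ - ⅓*(-4) = ⅔ + 4/3 = 2)
H(J) = 2 + 2*J (H(J) = 2 + J*2 = 2 + 2*J)
15 + 87*H(8/9) = 15 + 87*(2 + 2*(8/9)) = 15 + 87*(2 + 16/9) = 15 + 87*(34/9) = 15 + 986/3 = 1031/3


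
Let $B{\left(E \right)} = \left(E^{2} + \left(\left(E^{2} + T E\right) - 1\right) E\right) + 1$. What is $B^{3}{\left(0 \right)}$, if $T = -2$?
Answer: $1$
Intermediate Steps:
$B{\left(E \right)} = 1 + E^{2} + E \left(-1 + E^{2} - 2 E\right)$ ($B{\left(E \right)} = \left(E^{2} + \left(\left(E^{2} - 2 E\right) - 1\right) E\right) + 1 = \left(E^{2} + \left(-1 + E^{2} - 2 E\right) E\right) + 1 = \left(E^{2} + E \left(-1 + E^{2} - 2 E\right)\right) + 1 = 1 + E^{2} + E \left(-1 + E^{2} - 2 E\right)$)
$B^{3}{\left(0 \right)} = \left(1 + 0^{3} - 0 - 0^{2}\right)^{3} = \left(1 + 0 + 0 - 0\right)^{3} = \left(1 + 0 + 0 + 0\right)^{3} = 1^{3} = 1$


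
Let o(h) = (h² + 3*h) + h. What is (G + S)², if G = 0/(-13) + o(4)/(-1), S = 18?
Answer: 196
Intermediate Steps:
o(h) = h² + 4*h
G = -32 (G = 0/(-13) + (4*(4 + 4))/(-1) = 0*(-1/13) + (4*8)*(-1) = 0 + 32*(-1) = 0 - 32 = -32)
(G + S)² = (-32 + 18)² = (-14)² = 196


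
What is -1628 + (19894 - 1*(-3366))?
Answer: 21632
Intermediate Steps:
-1628 + (19894 - 1*(-3366)) = -1628 + (19894 + 3366) = -1628 + 23260 = 21632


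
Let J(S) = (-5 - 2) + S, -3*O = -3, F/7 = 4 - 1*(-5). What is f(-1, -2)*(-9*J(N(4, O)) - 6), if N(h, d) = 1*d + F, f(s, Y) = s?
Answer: 519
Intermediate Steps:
F = 63 (F = 7*(4 - 1*(-5)) = 7*(4 + 5) = 7*9 = 63)
O = 1 (O = -⅓*(-3) = 1)
N(h, d) = 63 + d (N(h, d) = 1*d + 63 = d + 63 = 63 + d)
J(S) = -7 + S
f(-1, -2)*(-9*J(N(4, O)) - 6) = -(-9*(-7 + (63 + 1)) - 6) = -(-9*(-7 + 64) - 6) = -(-9*57 - 6) = -(-513 - 6) = -1*(-519) = 519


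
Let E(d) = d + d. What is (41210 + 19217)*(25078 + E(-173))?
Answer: 1494480564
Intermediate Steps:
E(d) = 2*d
(41210 + 19217)*(25078 + E(-173)) = (41210 + 19217)*(25078 + 2*(-173)) = 60427*(25078 - 346) = 60427*24732 = 1494480564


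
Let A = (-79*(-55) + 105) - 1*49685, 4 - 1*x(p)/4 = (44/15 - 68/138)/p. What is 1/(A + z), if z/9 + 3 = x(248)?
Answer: -3565/160846933 ≈ -2.2164e-5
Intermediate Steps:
x(p) = 16 - 3368/(345*p) (x(p) = 16 - 4*(44/15 - 68/138)/p = 16 - 4*(44*(1/15) - 68*1/138)/p = 16 - 4*(44/15 - 34/69)/p = 16 - 3368/(345*p))
z = 415842/3565 (z = -27 + 9*(16 - 3368/345/248) = -27 + 9*(16 - 3368/345*1/248) = -27 + 9*(16 - 421/10695) = -27 + 9*(170699/10695) = -27 + 512097/3565 = 415842/3565 ≈ 116.65)
A = -45235 (A = (4345 + 105) - 49685 = 4450 - 49685 = -45235)
1/(A + z) = 1/(-45235 + 415842/3565) = 1/(-160846933/3565) = -3565/160846933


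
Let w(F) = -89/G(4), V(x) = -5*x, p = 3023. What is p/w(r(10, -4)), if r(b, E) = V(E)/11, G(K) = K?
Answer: -12092/89 ≈ -135.87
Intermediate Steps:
r(b, E) = -5*E/11
w(F) = -89/4
p/w(r(10, -4)) = 3023/(-89/4) = 3023*(-4/89) = -12092/89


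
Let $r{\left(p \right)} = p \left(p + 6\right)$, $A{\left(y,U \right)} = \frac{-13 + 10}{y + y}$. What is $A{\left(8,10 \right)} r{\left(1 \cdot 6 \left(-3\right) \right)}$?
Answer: $- \frac{81}{2} \approx -40.5$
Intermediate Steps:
$A{\left(y,U \right)} = - \frac{3}{2 y}$
$r{\left(p \right)} = p \left(6 + p\right)$
$A{\left(8,10 \right)} r{\left(1 \cdot 6 \left(-3\right) \right)} = - \frac{3}{2 \cdot 8} \cdot 1 \cdot 6 \left(-3\right) \left(6 + 1 \cdot 6 \left(-3\right)\right) = \left(- \frac{3}{2}\right) \frac{1}{8} \cdot 6 \left(-3\right) \left(6 + 6 \left(-3\right)\right) = - \frac{3 \left(- 18 \left(6 - 18\right)\right)}{16} = - \frac{3 \left(\left(-18\right) \left(-12\right)\right)}{16} = \left(- \frac{3}{16}\right) 216 = - \frac{81}{2}$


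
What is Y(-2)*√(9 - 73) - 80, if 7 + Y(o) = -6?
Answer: -80 - 104*I ≈ -80.0 - 104.0*I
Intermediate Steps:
Y(o) = -13 (Y(o) = -7 - 6 = -13)
Y(-2)*√(9 - 73) - 80 = -13*√(9 - 73) - 80 = -104*I - 80 = -80 - 104*I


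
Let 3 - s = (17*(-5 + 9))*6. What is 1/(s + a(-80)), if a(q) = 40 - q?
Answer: -1/285 ≈ -0.0035088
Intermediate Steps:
s = -405 (s = 3 - 17*(-5 + 9)*6 = 3 - 17*4*6 = 3 - 68*6 = 3 - 1*408 = 3 - 408 = -405)
1/(s + a(-80)) = 1/(-405 + (40 - 1*(-80))) = 1/(-405 + (40 + 80)) = 1/(-405 + 120) = 1/(-285) = -1/285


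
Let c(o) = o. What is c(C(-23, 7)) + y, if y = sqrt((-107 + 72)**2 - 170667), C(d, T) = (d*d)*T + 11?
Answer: 3714 + 7*I*sqrt(3458) ≈ 3714.0 + 411.63*I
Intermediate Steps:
C(d, T) = 11 + T*d**2 (C(d, T) = d**2*T + 11 = T*d**2 + 11 = 11 + T*d**2)
y = 7*I*sqrt(3458) (y = sqrt((-35)**2 - 170667) = sqrt(1225 - 170667) = sqrt(-169442) = 7*I*sqrt(3458) ≈ 411.63*I)
c(C(-23, 7)) + y = (11 + 7*(-23)**2) + 7*I*sqrt(3458) = (11 + 7*529) + 7*I*sqrt(3458) = (11 + 3703) + 7*I*sqrt(3458) = 3714 + 7*I*sqrt(3458)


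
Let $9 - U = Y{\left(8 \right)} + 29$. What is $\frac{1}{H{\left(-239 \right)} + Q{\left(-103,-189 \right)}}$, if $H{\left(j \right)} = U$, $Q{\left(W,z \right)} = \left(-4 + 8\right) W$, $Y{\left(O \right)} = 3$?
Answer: $- \frac{1}{435} \approx -0.0022989$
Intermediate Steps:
$Q{\left(W,z \right)} = 4 W$
$U = -23$ ($U = 9 - \left(3 + 29\right) = 9 - 32 = -23$)
$H{\left(j \right)} = -23$
$\frac{1}{H{\left(-239 \right)} + Q{\left(-103,-189 \right)}} = \frac{1}{-23 + 4 \left(-103\right)} = \frac{1}{-23 - 412} = \frac{1}{-435} = - \frac{1}{435}$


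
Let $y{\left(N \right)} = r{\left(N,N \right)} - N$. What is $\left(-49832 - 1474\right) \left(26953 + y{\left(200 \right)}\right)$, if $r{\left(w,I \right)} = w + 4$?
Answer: $-1383055842$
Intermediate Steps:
$r{\left(w,I \right)} = 4 + w$
$y{\left(N \right)} = 4$ ($y{\left(N \right)} = \left(4 + N\right) - N = 4$)
$\left(-49832 - 1474\right) \left(26953 + y{\left(200 \right)}\right) = \left(-49832 - 1474\right) \left(26953 + 4\right) = \left(-49832 - 1474\right) 26957 = \left(-51306\right) 26957 = -1383055842$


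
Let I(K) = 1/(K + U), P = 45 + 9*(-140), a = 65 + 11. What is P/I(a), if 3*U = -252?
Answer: 9720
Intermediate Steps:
a = 76
U = -84 (U = (⅓)*(-252) = -84)
P = -1215 (P = 45 - 1260 = -1215)
I(K) = 1/(-84 + K) (I(K) = 1/(K - 84) = 1/(-84 + K))
P/I(a) = -1215/(1/(-84 + 76)) = -1215/(1/(-8)) = -1215/(-⅛) = -1215*(-8) = 9720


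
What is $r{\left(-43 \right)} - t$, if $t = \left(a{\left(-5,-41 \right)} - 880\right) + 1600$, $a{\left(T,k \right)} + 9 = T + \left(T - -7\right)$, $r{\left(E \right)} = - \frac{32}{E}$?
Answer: $- \frac{30412}{43} \approx -707.26$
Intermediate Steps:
$a{\left(T,k \right)} = -2 + 2 T$ ($a{\left(T,k \right)} = -9 + \left(T + \left(T - -7\right)\right) = -9 + \left(T + \left(T + 7\right)\right) = -9 + \left(T + \left(7 + T\right)\right) = -9 + \left(7 + 2 T\right) = -2 + 2 T$)
$t = 708$ ($t = \left(\left(-2 + 2 \left(-5\right)\right) - 880\right) + 1600 = \left(\left(-2 - 10\right) - 880\right) + 1600 = \left(-12 - 880\right) + 1600 = -892 + 1600 = 708$)
$r{\left(-43 \right)} - t = - \frac{32}{-43} - 708 = \left(-32\right) \left(- \frac{1}{43}\right) - 708 = \frac{32}{43} - 708 = - \frac{30412}{43}$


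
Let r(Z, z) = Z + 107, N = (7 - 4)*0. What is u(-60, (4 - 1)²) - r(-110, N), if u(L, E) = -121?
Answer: -118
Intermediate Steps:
N = 0 (N = 3*0 = 0)
r(Z, z) = 107 + Z
u(-60, (4 - 1)²) - r(-110, N) = -121 - (107 - 110) = -121 - 1*(-3) = -121 + 3 = -118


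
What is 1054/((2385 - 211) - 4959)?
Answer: -1054/2785 ≈ -0.37846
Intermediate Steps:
1054/((2385 - 211) - 4959) = 1054/(2174 - 4959) = 1054/(-2785) = 1054*(-1/2785) = -1054/2785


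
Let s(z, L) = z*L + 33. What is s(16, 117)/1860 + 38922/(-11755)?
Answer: -3333443/1457620 ≈ -2.2869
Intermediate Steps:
s(z, L) = 33 + L*z (s(z, L) = L*z + 33 = 33 + L*z)
s(16, 117)/1860 + 38922/(-11755) = (33 + 117*16)/1860 + 38922/(-11755) = (33 + 1872)*(1/1860) + 38922*(-1/11755) = 1905*(1/1860) - 38922/11755 = 127/124 - 38922/11755 = -3333443/1457620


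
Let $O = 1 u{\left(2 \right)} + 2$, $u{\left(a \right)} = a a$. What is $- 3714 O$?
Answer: $-22284$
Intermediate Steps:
$u{\left(a \right)} = a^{2}$
$O = 6$ ($O = 1 \cdot 2^{2} + 2 = 1 \cdot 4 + 2 = 4 + 2 = 6$)
$- 3714 O = \left(-3714\right) 6 = -22284$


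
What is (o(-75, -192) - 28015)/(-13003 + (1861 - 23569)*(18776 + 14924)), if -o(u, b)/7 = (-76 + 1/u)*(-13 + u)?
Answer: 5612941/54867945225 ≈ 0.00010230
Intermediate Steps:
o(u, b) = -7*(-76 + 1/u)*(-13 + u)
(o(-75, -192) - 28015)/(-13003 + (1861 - 23569)*(18776 + 14924)) = ((-6923 + 91/(-75) + 532*(-75)) - 28015)/(-13003 + (1861 - 23569)*(18776 + 14924)) = ((-6923 + 91*(-1/75) - 39900) - 28015)/(-13003 - 21708*33700) = ((-6923 - 91/75 - 39900) - 28015)/(-13003 - 731559600) = (-3511816/75 - 28015)/(-731572603) = -5612941/75*(-1/731572603) = 5612941/54867945225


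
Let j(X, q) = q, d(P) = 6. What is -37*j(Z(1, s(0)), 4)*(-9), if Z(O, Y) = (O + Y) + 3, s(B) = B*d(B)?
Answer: 1332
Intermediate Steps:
s(B) = 6*B (s(B) = B*6 = 6*B)
Z(O, Y) = 3 + O + Y
-37*j(Z(1, s(0)), 4)*(-9) = -37*4*(-9) = -148*(-9) = 1332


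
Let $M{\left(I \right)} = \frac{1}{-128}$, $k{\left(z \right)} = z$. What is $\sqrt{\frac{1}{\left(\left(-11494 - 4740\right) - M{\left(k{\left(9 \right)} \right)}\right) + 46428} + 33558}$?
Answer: $\frac{\sqrt{501253635622817686}}{3864833} \approx 183.19$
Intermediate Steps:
$M{\left(I \right)} = - \frac{1}{128}$
$\sqrt{\frac{1}{\left(\left(-11494 - 4740\right) - M{\left(k{\left(9 \right)} \right)}\right) + 46428} + 33558} = \sqrt{\frac{1}{\left(\left(-11494 - 4740\right) - - \frac{1}{128}\right) + 46428} + 33558} = \sqrt{\frac{1}{\left(-16234 + \frac{1}{128}\right) + 46428} + 33558} = \sqrt{\frac{1}{- \frac{2077951}{128} + 46428} + 33558} = \sqrt{\frac{1}{\frac{3864833}{128}} + 33558} = \sqrt{\frac{128}{3864833} + 33558} = \sqrt{\frac{129696065942}{3864833}} = \frac{\sqrt{501253635622817686}}{3864833}$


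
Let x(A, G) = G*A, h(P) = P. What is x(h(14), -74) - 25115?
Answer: -26151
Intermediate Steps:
x(A, G) = A*G
x(h(14), -74) - 25115 = 14*(-74) - 25115 = -1036 - 25115 = -26151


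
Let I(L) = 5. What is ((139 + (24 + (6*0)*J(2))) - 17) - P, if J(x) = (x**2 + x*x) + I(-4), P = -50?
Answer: 196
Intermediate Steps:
J(x) = 5 + 2*x**2 (J(x) = (x**2 + x*x) + 5 = (x**2 + x**2) + 5 = 2*x**2 + 5 = 5 + 2*x**2)
((139 + (24 + (6*0)*J(2))) - 17) - P = ((139 + (24 + (6*0)*(5 + 2*2**2))) - 17) - 1*(-50) = ((139 + (24 + 0*(5 + 2*4))) - 17) + 50 = ((139 + (24 + 0*(5 + 8))) - 17) + 50 = ((139 + (24 + 0*13)) - 17) + 50 = ((139 + (24 + 0)) - 17) + 50 = ((139 + 24) - 17) + 50 = (163 - 17) + 50 = 146 + 50 = 196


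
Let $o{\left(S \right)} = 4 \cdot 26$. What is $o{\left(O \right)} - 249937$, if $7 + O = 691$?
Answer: $-249833$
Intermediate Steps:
$O = 684$ ($O = -7 + 691 = 684$)
$o{\left(S \right)} = 104$
$o{\left(O \right)} - 249937 = 104 - 249937 = -249833$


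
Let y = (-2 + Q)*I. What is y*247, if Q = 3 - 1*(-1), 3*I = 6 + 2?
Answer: 3952/3 ≈ 1317.3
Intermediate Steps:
I = 8/3 (I = (6 + 2)/3 = (⅓)*8 = 8/3 ≈ 2.6667)
Q = 4 (Q = 3 + 1 = 4)
y = 16/3 (y = (-2 + 4)*(8/3) = 2*(8/3) = 16/3 ≈ 5.3333)
y*247 = (16/3)*247 = 3952/3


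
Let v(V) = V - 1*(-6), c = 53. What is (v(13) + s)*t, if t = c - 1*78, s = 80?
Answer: -2475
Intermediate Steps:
v(V) = 6 + V (v(V) = V + 6 = 6 + V)
t = -25 (t = 53 - 1*78 = 53 - 78 = -25)
(v(13) + s)*t = ((6 + 13) + 80)*(-25) = (19 + 80)*(-25) = 99*(-25) = -2475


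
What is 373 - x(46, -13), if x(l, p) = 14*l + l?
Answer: -317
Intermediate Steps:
x(l, p) = 15*l
373 - x(46, -13) = 373 - 15*46 = 373 - 1*690 = 373 - 690 = -317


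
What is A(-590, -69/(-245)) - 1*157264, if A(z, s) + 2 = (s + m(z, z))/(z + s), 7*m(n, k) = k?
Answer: -22721928365/144481 ≈ -1.5727e+5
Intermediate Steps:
m(n, k) = k/7
A(z, s) = -2 + (s + z/7)/(s + z) (A(z, s) = -2 + (s + z/7)/(z + s) = -2 + (s + z/7)/(s + z))
A(-590, -69/(-245)) - 1*157264 = (-(-69)/(-245) - 13/7*(-590))/(-69/(-245) - 590) - 1*157264 = (-(-69)*(-1)/245 + 7670/7)/(-69*(-1/245) - 590) - 157264 = (-1*69/245 + 7670/7)/(69/245 - 590) - 157264 = (-69/245 + 7670/7)/(-144481/245) - 157264 = -245/144481*268381/245 - 157264 = -268381/144481 - 157264 = -22721928365/144481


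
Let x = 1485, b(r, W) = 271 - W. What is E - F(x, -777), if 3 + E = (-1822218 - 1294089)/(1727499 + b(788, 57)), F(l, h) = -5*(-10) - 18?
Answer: -63586262/1727713 ≈ -36.804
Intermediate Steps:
F(l, h) = 32 (F(l, h) = 50 - 18 = 32)
E = -8299446/1727713 (E = -3 + (-1822218 - 1294089)/(1727499 + (271 - 1*57)) = -3 - 3116307/(1727499 + (271 - 57)) = -3 - 3116307/(1727499 + 214) = -3 - 3116307/1727713 = -8299446/1727713 ≈ -4.8037)
E - F(x, -777) = -8299446/1727713 - 1*32 = -8299446/1727713 - 32 = -63586262/1727713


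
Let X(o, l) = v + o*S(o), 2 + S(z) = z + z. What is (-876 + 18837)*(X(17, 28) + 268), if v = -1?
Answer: 14566371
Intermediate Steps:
S(z) = -2 + 2*z (S(z) = -2 + (z + z) = -2 + 2*z)
X(o, l) = -1 + o*(-2 + 2*o)
(-876 + 18837)*(X(17, 28) + 268) = (-876 + 18837)*((-1 + 2*17*(-1 + 17)) + 268) = 17961*((-1 + 2*17*16) + 268) = 17961*((-1 + 544) + 268) = 17961*(543 + 268) = 17961*811 = 14566371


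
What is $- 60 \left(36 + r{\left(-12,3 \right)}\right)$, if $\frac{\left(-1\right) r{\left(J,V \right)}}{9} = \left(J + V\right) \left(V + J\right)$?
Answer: $41580$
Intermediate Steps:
$r{\left(J,V \right)} = - 9 \left(J + V\right)^{2}$ ($r{\left(J,V \right)} = - 9 \left(J + V\right) \left(V + J\right) = - 9 \left(J + V\right) \left(J + V\right) = - 9 \left(J + V\right)^{2}$)
$- 60 \left(36 + r{\left(-12,3 \right)}\right) = - 60 \left(36 - 9 \left(-12 + 3\right)^{2}\right) = - 60 \left(36 - 9 \left(-9\right)^{2}\right) = - 60 \left(36 - 729\right) = \left(-60\right) \left(-693\right) = 41580$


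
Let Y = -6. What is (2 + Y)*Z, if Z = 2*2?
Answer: -16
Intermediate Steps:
Z = 4
(2 + Y)*Z = (2 - 6)*4 = -4*4 = -16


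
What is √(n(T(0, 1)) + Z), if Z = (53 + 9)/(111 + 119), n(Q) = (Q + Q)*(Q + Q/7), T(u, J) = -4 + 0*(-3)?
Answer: √23873885/805 ≈ 6.0697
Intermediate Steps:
T(u, J) = -4 (T(u, J) = -4 + 0 = -4)
n(Q) = 16*Q²/7 (n(Q) = (2*Q)*(Q + Q*(⅐)) = (2*Q)*(Q + Q/7) = (2*Q)*(8*Q/7) = 16*Q²/7)
Z = 31/115 (Z = 62/230 = 62*(1/230) = 31/115 ≈ 0.26957)
√(n(T(0, 1)) + Z) = √((16/7)*(-4)² + 31/115) = √((16/7)*16 + 31/115) = √(256/7 + 31/115) = √(29657/805) = √23873885/805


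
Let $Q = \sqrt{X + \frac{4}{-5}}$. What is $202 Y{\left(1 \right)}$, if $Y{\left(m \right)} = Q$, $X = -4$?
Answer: $\frac{404 i \sqrt{30}}{5} \approx 442.56 i$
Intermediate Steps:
$Q = \frac{2 i \sqrt{30}}{5}$ ($Q = \sqrt{-4 + \frac{4}{-5}} = \sqrt{-4 + 4 \left(- \frac{1}{5}\right)} = \sqrt{-4 - \frac{4}{5}} = \sqrt{- \frac{24}{5}} = \frac{2 i \sqrt{30}}{5} \approx 2.1909 i$)
$Y{\left(m \right)} = \frac{2 i \sqrt{30}}{5}$
$202 Y{\left(1 \right)} = 202 \frac{2 i \sqrt{30}}{5} = \frac{404 i \sqrt{30}}{5}$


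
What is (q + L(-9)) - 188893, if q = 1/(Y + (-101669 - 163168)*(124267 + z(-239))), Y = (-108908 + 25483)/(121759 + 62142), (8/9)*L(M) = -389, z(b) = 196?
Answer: -1147688113847283931541/6061819707441856 ≈ -1.8933e+5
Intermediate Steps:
L(M) = -3501/8 (L(M) = (9/8)*(-389) = -3501/8)
Y = -83425/183901 ≈ -0.45364
q = -183901/6061819707441856 (q = 1/(-83425/183901 + (-101669 - 163168)*(124267 + 196)) = 1/(-83425/183901 - 264837*124463) = 1/(-83425/183901 - 32962407531) = 1/(-6061819707441856/183901) = -183901/6061819707441856 ≈ -3.0338e-11)
(q + L(-9)) - 188893 = (-183901/6061819707441856 - 3501/8) - 188893 = -2652803849469426133/6061819707441856 - 188893 = -1147688113847283931541/6061819707441856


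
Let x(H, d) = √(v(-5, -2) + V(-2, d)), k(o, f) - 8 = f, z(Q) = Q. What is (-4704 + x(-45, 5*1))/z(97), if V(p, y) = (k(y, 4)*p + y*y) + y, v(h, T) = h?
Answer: -4703/97 ≈ -48.485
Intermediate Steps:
k(o, f) = 8 + f
V(p, y) = y + y² + 12*p (V(p, y) = ((8 + 4)*p + y*y) + y = (12*p + y²) + y = (y² + 12*p) + y = y + y² + 12*p)
x(H, d) = √(-29 + d + d²) (x(H, d) = √(-5 + (d + d² + 12*(-2))) = √(-5 + (d + d² - 24)) = √(-5 + (-24 + d + d²)) = √(-29 + d + d²))
(-4704 + x(-45, 5*1))/z(97) = (-4704 + √(-29 + 5*1 + (5*1)²))/97 = (-4704 + √(-29 + 5 + 5²))*(1/97) = (-4704 + √(-29 + 5 + 25))*(1/97) = (-4704 + √1)*(1/97) = (-4704 + 1)*(1/97) = -4703*1/97 = -4703/97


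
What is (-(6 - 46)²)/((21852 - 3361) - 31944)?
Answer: 1600/13453 ≈ 0.11893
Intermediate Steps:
(-(6 - 46)²)/((21852 - 3361) - 31944) = (-1*(-40)²)/(18491 - 31944) = -1*1600/(-13453) = -1600*(-1/13453) = 1600/13453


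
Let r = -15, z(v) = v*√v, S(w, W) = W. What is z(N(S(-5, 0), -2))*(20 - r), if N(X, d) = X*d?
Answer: 0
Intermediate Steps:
z(v) = v^(3/2)
z(N(S(-5, 0), -2))*(20 - r) = (0*(-2))^(3/2)*(20 - 1*(-15)) = 0^(3/2)*(20 + 15) = 0*35 = 0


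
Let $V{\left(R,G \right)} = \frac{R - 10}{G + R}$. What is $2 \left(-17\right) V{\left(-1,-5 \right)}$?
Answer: $- \frac{187}{3} \approx -62.333$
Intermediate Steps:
$V{\left(R,G \right)} = \frac{-10 + R}{G + R}$
$2 \left(-17\right) V{\left(-1,-5 \right)} = 2 \left(-17\right) \frac{-10 - 1}{-5 - 1} = - 34 \frac{1}{-6} \left(-11\right) = - 34 \left(\left(- \frac{1}{6}\right) \left(-11\right)\right) = \left(-34\right) \frac{11}{6} = - \frac{187}{3}$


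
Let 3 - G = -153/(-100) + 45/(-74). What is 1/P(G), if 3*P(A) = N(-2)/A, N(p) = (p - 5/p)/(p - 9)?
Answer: -253737/1850 ≈ -137.16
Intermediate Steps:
G = 7689/3700 (G = 3 - (-153/(-100) + 45/(-74)) = 3 - (-153*(-1/100) + 45*(-1/74)) = 3 - (153/100 - 45/74) = 3 - 1*3411/3700 = 3 - 3411/3700 = 7689/3700 ≈ 2.0781)
N(p) = (p - 5/p)/(-9 + p)
P(A) = -1/(66*A) (P(A) = (((-5 + (-2)²)/((-2)*(-9 - 2)))/A)/3 = ((-½*(-5 + 4)/(-11))/A)/3 = ((-½*(-1/11)*(-1))/A)/3 = (-1/(22*A))/3 = -1/(66*A))
1/P(G) = 1/(-1/(66*7689/3700)) = 1/(-1/66*3700/7689) = 1/(-1850/253737) = -253737/1850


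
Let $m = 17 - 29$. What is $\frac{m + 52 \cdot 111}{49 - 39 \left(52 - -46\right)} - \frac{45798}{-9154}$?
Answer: $\frac{60034407}{17269021} \approx 3.4764$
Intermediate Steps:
$m = -12$ ($m = 17 - 29 = -12$)
$\frac{m + 52 \cdot 111}{49 - 39 \left(52 - -46\right)} - \frac{45798}{-9154} = \frac{-12 + 52 \cdot 111}{49 - 39 \left(52 - -46\right)} - \frac{45798}{-9154} = \frac{-12 + 5772}{49 - 39 \left(52 + 46\right)} - - \frac{22899}{4577} = \frac{5760}{49 - 3822} + \frac{22899}{4577} = \frac{5760}{-3773} + \frac{22899}{4577} = 5760 \left(- \frac{1}{3773}\right) + \frac{22899}{4577} = - \frac{5760}{3773} + \frac{22899}{4577} = \frac{60034407}{17269021}$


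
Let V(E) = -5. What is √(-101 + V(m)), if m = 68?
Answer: I*√106 ≈ 10.296*I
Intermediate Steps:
√(-101 + V(m)) = √(-101 - 5) = √(-106) = I*√106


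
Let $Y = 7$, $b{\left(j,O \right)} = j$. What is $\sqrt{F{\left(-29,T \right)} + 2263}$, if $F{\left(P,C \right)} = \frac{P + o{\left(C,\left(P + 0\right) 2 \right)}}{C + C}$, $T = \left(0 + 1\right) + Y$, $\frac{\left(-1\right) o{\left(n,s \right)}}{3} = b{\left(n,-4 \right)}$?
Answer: $\frac{\sqrt{36155}}{4} \approx 47.536$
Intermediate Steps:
$o{\left(n,s \right)} = - 3 n$
$T = 8$ ($T = \left(0 + 1\right) + 7 = 1 + 7 = 8$)
$F{\left(P,C \right)} = \frac{P - 3 C}{2 C}$ ($F{\left(P,C \right)} = \frac{P - 3 C}{C + C} = \frac{P - 3 C}{2 C}$)
$\sqrt{F{\left(-29,T \right)} + 2263} = \sqrt{\frac{-29 - 24}{2 \cdot 8} + 2263} = \sqrt{\frac{1}{2} \cdot \frac{1}{8} \left(-29 - 24\right) + 2263} = \sqrt{\frac{1}{2} \cdot \frac{1}{8} \left(-53\right) + 2263} = \sqrt{- \frac{53}{16} + 2263} = \sqrt{\frac{36155}{16}} = \frac{\sqrt{36155}}{4}$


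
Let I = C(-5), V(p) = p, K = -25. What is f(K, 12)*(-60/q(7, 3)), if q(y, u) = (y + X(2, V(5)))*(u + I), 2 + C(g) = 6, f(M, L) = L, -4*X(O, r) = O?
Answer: -1440/91 ≈ -15.824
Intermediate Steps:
X(O, r) = -O/4
C(g) = 4 (C(g) = -2 + 6 = 4)
I = 4
q(y, u) = (4 + u)*(-1/2 + y) (q(y, u) = (y - 1/4*2)*(u + 4) = (y - 1/2)*(4 + u) = (-1/2 + y)*(4 + u) = (4 + u)*(-1/2 + y))
f(K, 12)*(-60/q(7, 3)) = 12*(-60/(-2 + 4*7 - 1/2*3 + 3*7)) = 12*(-60/(-2 + 28 - 3/2 + 21)) = 12*(-60/91/2) = 12*(-60*2/91) = 12*(-120/91) = -1440/91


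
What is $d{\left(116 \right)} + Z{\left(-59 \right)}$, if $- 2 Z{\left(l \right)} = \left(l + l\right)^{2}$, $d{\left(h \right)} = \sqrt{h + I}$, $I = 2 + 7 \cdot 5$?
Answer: $-6962 + 3 \sqrt{17} \approx -6949.6$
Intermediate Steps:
$I = 37$ ($I = 2 + 35 = 37$)
$d{\left(h \right)} = \sqrt{37 + h}$ ($d{\left(h \right)} = \sqrt{h + 37} = \sqrt{37 + h}$)
$Z{\left(l \right)} = - 2 l^{2}$ ($Z{\left(l \right)} = - \frac{\left(l + l\right)^{2}}{2} = - \frac{\left(2 l\right)^{2}}{2} = - \frac{4 l^{2}}{2} = - 2 l^{2}$)
$d{\left(116 \right)} + Z{\left(-59 \right)} = \sqrt{37 + 116} - 2 \left(-59\right)^{2} = \sqrt{153} - 6962 = 3 \sqrt{17} - 6962 = -6962 + 3 \sqrt{17}$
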